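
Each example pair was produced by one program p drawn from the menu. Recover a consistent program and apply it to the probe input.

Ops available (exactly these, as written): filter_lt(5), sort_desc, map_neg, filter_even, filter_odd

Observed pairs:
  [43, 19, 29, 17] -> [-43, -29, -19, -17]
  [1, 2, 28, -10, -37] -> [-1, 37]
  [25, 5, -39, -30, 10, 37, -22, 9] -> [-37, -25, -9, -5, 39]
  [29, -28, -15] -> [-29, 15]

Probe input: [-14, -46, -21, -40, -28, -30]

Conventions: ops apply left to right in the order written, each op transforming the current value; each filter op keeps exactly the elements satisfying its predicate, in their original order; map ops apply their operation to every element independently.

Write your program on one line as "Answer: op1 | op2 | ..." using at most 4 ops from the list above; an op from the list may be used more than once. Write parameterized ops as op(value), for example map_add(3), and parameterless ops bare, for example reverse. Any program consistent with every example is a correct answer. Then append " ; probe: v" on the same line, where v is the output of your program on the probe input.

sort_desc | filter_odd | map_neg ; probe: [21]

Check, running the answer program on each example:
  [43, 19, 29, 17] -> [43, 29, 19, 17] -> [43, 29, 19, 17] -> [-43, -29, -19, -17]
  [1, 2, 28, -10, -37] -> [28, 2, 1, -10, -37] -> [1, -37] -> [-1, 37]
  [25, 5, -39, -30, 10, 37, -22, 9] -> [37, 25, 10, 9, 5, -22, -30, -39] -> [37, 25, 9, 5, -39] -> [-37, -25, -9, -5, 39]
  [29, -28, -15] -> [29, -15, -28] -> [29, -15] -> [-29, 15]
  probe: [-14, -46, -21, -40, -28, -30] -> [-14, -21, -28, -30, -40, -46] -> [-21] -> [21]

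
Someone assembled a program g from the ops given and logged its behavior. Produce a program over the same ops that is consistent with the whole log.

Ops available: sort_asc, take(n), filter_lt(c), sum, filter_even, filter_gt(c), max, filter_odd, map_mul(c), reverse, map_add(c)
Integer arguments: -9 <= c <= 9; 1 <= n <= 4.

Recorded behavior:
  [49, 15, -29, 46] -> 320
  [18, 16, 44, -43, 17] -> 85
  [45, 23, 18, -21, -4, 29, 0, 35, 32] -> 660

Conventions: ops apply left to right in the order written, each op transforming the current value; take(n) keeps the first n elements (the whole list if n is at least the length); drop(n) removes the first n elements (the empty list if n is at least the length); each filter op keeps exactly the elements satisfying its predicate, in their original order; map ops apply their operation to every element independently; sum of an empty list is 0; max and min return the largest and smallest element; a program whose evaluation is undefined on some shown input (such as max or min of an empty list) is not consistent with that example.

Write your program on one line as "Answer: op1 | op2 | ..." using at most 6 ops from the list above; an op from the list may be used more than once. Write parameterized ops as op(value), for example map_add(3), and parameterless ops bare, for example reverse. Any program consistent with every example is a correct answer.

map_mul(5) | filter_gt(-3) | filter_odd | reverse | sum

Check, running the answer program on each example:
  [49, 15, -29, 46] -> [245, 75, -145, 230] -> [245, 75, 230] -> [245, 75] -> [75, 245] -> 320
  [18, 16, 44, -43, 17] -> [90, 80, 220, -215, 85] -> [90, 80, 220, 85] -> [85] -> [85] -> 85
  [45, 23, 18, -21, -4, 29, 0, 35, 32] -> [225, 115, 90, -105, -20, 145, 0, 175, 160] -> [225, 115, 90, 145, 0, 175, 160] -> [225, 115, 145, 175] -> [175, 145, 115, 225] -> 660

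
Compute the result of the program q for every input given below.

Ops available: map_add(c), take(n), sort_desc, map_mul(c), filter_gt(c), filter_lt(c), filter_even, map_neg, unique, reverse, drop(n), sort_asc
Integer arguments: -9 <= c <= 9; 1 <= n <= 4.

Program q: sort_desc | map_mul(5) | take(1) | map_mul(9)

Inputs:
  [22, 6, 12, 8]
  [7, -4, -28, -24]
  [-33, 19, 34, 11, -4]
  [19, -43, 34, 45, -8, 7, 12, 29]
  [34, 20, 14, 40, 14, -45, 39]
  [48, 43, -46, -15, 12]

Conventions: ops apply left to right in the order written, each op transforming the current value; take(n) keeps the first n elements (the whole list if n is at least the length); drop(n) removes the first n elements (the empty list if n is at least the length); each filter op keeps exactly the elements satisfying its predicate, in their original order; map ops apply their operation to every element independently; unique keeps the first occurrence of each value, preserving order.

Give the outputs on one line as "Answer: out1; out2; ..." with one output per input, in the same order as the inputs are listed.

[990]; [315]; [1530]; [2025]; [1800]; [2160]

Execution, op by op:
  [22, 6, 12, 8] -> [22, 12, 8, 6] -> [110, 60, 40, 30] -> [110] -> [990]
  [7, -4, -28, -24] -> [7, -4, -24, -28] -> [35, -20, -120, -140] -> [35] -> [315]
  [-33, 19, 34, 11, -4] -> [34, 19, 11, -4, -33] -> [170, 95, 55, -20, -165] -> [170] -> [1530]
  [19, -43, 34, 45, -8, 7, 12, 29] -> [45, 34, 29, 19, 12, 7, -8, -43] -> [225, 170, 145, 95, 60, 35, -40, -215] -> [225] -> [2025]
  [34, 20, 14, 40, 14, -45, 39] -> [40, 39, 34, 20, 14, 14, -45] -> [200, 195, 170, 100, 70, 70, -225] -> [200] -> [1800]
  [48, 43, -46, -15, 12] -> [48, 43, 12, -15, -46] -> [240, 215, 60, -75, -230] -> [240] -> [2160]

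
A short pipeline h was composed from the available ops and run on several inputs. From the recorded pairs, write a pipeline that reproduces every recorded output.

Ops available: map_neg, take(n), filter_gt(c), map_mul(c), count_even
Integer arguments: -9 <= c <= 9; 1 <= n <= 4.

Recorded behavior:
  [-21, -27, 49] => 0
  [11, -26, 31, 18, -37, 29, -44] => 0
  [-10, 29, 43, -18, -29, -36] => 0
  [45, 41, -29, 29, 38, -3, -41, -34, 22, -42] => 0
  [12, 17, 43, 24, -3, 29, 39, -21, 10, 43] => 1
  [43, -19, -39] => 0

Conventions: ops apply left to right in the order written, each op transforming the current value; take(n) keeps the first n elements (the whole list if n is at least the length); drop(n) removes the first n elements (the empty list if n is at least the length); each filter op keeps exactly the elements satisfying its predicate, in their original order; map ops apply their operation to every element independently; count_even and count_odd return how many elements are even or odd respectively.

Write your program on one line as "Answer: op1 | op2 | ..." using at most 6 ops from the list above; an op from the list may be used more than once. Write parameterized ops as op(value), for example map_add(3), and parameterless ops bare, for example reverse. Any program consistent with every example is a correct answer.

filter_gt(-6) | map_neg | take(4) | take(1) | count_even

Check, running the answer program on each example:
  [-21, -27, 49] -> [49] -> [-49] -> [-49] -> [-49] -> 0
  [11, -26, 31, 18, -37, 29, -44] -> [11, 31, 18, 29] -> [-11, -31, -18, -29] -> [-11, -31, -18, -29] -> [-11] -> 0
  [-10, 29, 43, -18, -29, -36] -> [29, 43] -> [-29, -43] -> [-29, -43] -> [-29] -> 0
  [45, 41, -29, 29, 38, -3, -41, -34, 22, -42] -> [45, 41, 29, 38, -3, 22] -> [-45, -41, -29, -38, 3, -22] -> [-45, -41, -29, -38] -> [-45] -> 0
  [12, 17, 43, 24, -3, 29, 39, -21, 10, 43] -> [12, 17, 43, 24, -3, 29, 39, 10, 43] -> [-12, -17, -43, -24, 3, -29, -39, -10, -43] -> [-12, -17, -43, -24] -> [-12] -> 1
  [43, -19, -39] -> [43] -> [-43] -> [-43] -> [-43] -> 0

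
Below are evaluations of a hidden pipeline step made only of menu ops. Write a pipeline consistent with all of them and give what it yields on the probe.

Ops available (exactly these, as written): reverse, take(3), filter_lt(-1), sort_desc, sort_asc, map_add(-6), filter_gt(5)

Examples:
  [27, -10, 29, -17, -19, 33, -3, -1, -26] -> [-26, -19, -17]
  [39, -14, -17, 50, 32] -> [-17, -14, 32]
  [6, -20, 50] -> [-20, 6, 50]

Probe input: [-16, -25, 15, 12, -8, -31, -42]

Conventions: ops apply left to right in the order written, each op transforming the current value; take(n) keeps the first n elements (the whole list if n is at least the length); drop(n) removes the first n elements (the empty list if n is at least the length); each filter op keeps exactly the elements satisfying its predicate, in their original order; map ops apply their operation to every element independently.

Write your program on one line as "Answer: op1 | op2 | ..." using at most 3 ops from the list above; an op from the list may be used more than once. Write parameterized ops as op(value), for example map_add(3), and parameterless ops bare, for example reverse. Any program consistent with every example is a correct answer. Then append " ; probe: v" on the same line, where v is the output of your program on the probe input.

reverse | sort_asc | take(3) ; probe: [-42, -31, -25]

Check, running the answer program on each example:
  [27, -10, 29, -17, -19, 33, -3, -1, -26] -> [-26, -1, -3, 33, -19, -17, 29, -10, 27] -> [-26, -19, -17, -10, -3, -1, 27, 29, 33] -> [-26, -19, -17]
  [39, -14, -17, 50, 32] -> [32, 50, -17, -14, 39] -> [-17, -14, 32, 39, 50] -> [-17, -14, 32]
  [6, -20, 50] -> [50, -20, 6] -> [-20, 6, 50] -> [-20, 6, 50]
  probe: [-16, -25, 15, 12, -8, -31, -42] -> [-42, -31, -8, 12, 15, -25, -16] -> [-42, -31, -25, -16, -8, 12, 15] -> [-42, -31, -25]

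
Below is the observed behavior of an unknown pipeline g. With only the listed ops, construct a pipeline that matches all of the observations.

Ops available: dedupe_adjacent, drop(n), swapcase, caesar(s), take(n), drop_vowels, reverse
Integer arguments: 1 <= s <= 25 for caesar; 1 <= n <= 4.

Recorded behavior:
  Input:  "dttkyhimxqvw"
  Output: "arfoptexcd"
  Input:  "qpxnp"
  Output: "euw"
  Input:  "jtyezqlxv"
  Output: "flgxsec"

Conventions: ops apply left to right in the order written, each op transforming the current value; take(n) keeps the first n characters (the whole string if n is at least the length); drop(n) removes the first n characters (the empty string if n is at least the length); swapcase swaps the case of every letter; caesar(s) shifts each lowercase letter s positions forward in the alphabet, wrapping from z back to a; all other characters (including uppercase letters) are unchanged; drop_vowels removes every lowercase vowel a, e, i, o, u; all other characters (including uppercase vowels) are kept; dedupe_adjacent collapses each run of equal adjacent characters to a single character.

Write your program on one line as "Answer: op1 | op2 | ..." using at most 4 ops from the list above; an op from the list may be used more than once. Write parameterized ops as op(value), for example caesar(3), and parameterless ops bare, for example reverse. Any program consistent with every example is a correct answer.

drop(2) | reverse | caesar(7) | reverse

Check, running the answer program on each example:
  "dttkyhimxqvw" -> "tkyhimxqvw" -> "wvqxmihykt" -> "dcxetpofra" -> "arfoptexcd"
  "qpxnp" -> "xnp" -> "pnx" -> "wue" -> "euw"
  "jtyezqlxv" -> "yezqlxv" -> "vxlqzey" -> "cesxglf" -> "flgxsec"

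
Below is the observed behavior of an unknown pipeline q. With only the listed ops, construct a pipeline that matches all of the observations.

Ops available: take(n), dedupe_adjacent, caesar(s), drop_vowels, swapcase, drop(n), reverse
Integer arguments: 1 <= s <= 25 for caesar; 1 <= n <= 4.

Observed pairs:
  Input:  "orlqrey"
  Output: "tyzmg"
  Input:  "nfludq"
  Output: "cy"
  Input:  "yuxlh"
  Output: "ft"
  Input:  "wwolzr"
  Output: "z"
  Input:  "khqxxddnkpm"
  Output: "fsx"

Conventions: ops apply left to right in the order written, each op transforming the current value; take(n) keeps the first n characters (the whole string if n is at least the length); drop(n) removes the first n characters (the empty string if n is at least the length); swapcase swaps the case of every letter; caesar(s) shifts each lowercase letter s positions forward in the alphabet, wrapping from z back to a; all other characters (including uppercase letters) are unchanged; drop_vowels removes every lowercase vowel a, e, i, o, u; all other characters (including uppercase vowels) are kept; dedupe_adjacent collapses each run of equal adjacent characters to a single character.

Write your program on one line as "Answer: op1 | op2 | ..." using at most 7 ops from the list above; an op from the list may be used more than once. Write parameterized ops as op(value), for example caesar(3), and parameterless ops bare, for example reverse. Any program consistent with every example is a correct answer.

caesar(1) | drop_vowels | dedupe_adjacent | caesar(7) | drop_vowels | drop(2)

Check, running the answer program on each example:
  "orlqrey" -> "psmrsfz" -> "psmrsfz" -> "psmrsfz" -> "wztyzmg" -> "wztyzmg" -> "tyzmg"
  "nfludq" -> "ogmver" -> "gmvr" -> "gmvr" -> "ntcy" -> "ntcy" -> "cy"
  "yuxlh" -> "zvymi" -> "zvym" -> "zvym" -> "gcft" -> "gcft" -> "ft"
  "wwolzr" -> "xxpmas" -> "xxpms" -> "xpms" -> "ewtz" -> "wtz" -> "z"
  "khqxxddnkpm" -> "liryyeeolqn" -> "lryylqn" -> "lrylqn" -> "syfsxu" -> "syfsx" -> "fsx"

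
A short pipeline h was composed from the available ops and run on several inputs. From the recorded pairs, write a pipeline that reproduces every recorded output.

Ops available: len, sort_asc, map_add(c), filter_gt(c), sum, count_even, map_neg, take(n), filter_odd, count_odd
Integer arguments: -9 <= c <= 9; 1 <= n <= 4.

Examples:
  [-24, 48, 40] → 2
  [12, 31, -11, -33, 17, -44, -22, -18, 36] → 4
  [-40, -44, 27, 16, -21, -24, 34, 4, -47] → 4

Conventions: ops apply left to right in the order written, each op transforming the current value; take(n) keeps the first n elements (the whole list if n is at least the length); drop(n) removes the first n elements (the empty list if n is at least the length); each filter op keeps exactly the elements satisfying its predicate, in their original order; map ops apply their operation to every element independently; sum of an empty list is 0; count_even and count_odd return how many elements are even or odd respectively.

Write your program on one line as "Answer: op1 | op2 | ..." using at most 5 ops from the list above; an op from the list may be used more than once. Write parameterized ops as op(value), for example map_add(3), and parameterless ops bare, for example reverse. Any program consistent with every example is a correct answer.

sort_asc | map_add(-8) | filter_gt(-7) | len

Check, running the answer program on each example:
  [-24, 48, 40] -> [-24, 40, 48] -> [-32, 32, 40] -> [32, 40] -> 2
  [12, 31, -11, -33, 17, -44, -22, -18, 36] -> [-44, -33, -22, -18, -11, 12, 17, 31, 36] -> [-52, -41, -30, -26, -19, 4, 9, 23, 28] -> [4, 9, 23, 28] -> 4
  [-40, -44, 27, 16, -21, -24, 34, 4, -47] -> [-47, -44, -40, -24, -21, 4, 16, 27, 34] -> [-55, -52, -48, -32, -29, -4, 8, 19, 26] -> [-4, 8, 19, 26] -> 4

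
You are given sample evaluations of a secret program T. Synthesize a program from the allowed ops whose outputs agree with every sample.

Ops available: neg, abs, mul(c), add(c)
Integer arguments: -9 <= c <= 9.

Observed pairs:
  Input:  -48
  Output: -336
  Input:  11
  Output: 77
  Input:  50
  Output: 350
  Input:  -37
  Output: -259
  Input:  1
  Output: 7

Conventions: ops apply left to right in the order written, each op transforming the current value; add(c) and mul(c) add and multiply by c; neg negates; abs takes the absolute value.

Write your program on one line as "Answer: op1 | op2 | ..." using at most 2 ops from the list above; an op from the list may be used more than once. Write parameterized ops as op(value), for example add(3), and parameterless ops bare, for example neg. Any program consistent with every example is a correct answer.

mul(-7) | neg

Check, running the answer program on each example:
  -48 -> 336 -> -336
  11 -> -77 -> 77
  50 -> -350 -> 350
  -37 -> 259 -> -259
  1 -> -7 -> 7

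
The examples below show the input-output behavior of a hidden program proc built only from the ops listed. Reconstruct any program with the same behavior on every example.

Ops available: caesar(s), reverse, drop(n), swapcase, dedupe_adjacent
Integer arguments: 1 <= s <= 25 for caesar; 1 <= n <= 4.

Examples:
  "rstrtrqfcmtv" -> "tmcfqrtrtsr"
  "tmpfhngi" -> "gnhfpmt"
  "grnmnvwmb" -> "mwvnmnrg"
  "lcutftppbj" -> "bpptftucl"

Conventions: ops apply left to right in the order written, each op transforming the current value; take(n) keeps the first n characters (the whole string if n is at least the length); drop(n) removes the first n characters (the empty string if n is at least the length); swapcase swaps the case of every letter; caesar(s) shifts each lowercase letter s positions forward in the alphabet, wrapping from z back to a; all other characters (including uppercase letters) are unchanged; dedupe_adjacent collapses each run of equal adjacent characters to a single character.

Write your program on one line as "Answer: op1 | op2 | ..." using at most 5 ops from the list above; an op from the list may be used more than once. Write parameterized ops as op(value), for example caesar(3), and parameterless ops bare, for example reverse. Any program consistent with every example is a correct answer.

swapcase | reverse | drop(1) | swapcase

Check, running the answer program on each example:
  "rstrtrqfcmtv" -> "RSTRTRQFCMTV" -> "VTMCFQRTRTSR" -> "TMCFQRTRTSR" -> "tmcfqrtrtsr"
  "tmpfhngi" -> "TMPFHNGI" -> "IGNHFPMT" -> "GNHFPMT" -> "gnhfpmt"
  "grnmnvwmb" -> "GRNMNVWMB" -> "BMWVNMNRG" -> "MWVNMNRG" -> "mwvnmnrg"
  "lcutftppbj" -> "LCUTFTPPBJ" -> "JBPPTFTUCL" -> "BPPTFTUCL" -> "bpptftucl"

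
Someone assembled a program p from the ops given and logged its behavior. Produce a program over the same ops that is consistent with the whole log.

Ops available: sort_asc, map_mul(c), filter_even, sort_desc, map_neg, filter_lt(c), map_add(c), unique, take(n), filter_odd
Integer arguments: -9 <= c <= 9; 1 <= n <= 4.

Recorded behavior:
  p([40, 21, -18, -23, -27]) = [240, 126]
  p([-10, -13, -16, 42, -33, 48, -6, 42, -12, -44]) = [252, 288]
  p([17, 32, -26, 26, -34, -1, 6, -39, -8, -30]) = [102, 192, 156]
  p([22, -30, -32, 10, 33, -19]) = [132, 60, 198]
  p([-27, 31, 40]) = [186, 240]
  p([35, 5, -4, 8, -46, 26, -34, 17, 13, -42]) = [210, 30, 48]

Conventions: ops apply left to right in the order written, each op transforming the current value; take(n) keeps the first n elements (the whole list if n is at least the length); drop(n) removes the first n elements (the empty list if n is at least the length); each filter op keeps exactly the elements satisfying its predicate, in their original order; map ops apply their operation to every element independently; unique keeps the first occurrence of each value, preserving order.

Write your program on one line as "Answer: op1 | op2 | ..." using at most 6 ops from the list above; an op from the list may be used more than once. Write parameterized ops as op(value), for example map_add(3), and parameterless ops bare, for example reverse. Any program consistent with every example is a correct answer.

map_mul(-6) | filter_lt(-4) | unique | take(3) | map_neg

Check, running the answer program on each example:
  [40, 21, -18, -23, -27] -> [-240, -126, 108, 138, 162] -> [-240, -126] -> [-240, -126] -> [-240, -126] -> [240, 126]
  [-10, -13, -16, 42, -33, 48, -6, 42, -12, -44] -> [60, 78, 96, -252, 198, -288, 36, -252, 72, 264] -> [-252, -288, -252] -> [-252, -288] -> [-252, -288] -> [252, 288]
  [17, 32, -26, 26, -34, -1, 6, -39, -8, -30] -> [-102, -192, 156, -156, 204, 6, -36, 234, 48, 180] -> [-102, -192, -156, -36] -> [-102, -192, -156, -36] -> [-102, -192, -156] -> [102, 192, 156]
  [22, -30, -32, 10, 33, -19] -> [-132, 180, 192, -60, -198, 114] -> [-132, -60, -198] -> [-132, -60, -198] -> [-132, -60, -198] -> [132, 60, 198]
  [-27, 31, 40] -> [162, -186, -240] -> [-186, -240] -> [-186, -240] -> [-186, -240] -> [186, 240]
  [35, 5, -4, 8, -46, 26, -34, 17, 13, -42] -> [-210, -30, 24, -48, 276, -156, 204, -102, -78, 252] -> [-210, -30, -48, -156, -102, -78] -> [-210, -30, -48, -156, -102, -78] -> [-210, -30, -48] -> [210, 30, 48]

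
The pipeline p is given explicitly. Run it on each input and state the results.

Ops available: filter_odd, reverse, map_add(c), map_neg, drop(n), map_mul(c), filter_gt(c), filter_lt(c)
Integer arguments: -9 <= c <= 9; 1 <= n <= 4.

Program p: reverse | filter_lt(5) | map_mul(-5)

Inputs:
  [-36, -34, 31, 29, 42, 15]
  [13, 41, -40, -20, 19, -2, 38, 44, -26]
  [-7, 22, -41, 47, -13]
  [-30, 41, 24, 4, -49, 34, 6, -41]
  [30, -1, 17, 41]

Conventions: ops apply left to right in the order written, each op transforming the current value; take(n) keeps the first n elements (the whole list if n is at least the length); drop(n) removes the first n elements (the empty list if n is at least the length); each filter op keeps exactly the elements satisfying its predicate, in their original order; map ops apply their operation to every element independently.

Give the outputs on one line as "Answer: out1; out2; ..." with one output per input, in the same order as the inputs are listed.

[170, 180]; [130, 10, 100, 200]; [65, 205, 35]; [205, 245, -20, 150]; [5]

Execution, op by op:
  [-36, -34, 31, 29, 42, 15] -> [15, 42, 29, 31, -34, -36] -> [-34, -36] -> [170, 180]
  [13, 41, -40, -20, 19, -2, 38, 44, -26] -> [-26, 44, 38, -2, 19, -20, -40, 41, 13] -> [-26, -2, -20, -40] -> [130, 10, 100, 200]
  [-7, 22, -41, 47, -13] -> [-13, 47, -41, 22, -7] -> [-13, -41, -7] -> [65, 205, 35]
  [-30, 41, 24, 4, -49, 34, 6, -41] -> [-41, 6, 34, -49, 4, 24, 41, -30] -> [-41, -49, 4, -30] -> [205, 245, -20, 150]
  [30, -1, 17, 41] -> [41, 17, -1, 30] -> [-1] -> [5]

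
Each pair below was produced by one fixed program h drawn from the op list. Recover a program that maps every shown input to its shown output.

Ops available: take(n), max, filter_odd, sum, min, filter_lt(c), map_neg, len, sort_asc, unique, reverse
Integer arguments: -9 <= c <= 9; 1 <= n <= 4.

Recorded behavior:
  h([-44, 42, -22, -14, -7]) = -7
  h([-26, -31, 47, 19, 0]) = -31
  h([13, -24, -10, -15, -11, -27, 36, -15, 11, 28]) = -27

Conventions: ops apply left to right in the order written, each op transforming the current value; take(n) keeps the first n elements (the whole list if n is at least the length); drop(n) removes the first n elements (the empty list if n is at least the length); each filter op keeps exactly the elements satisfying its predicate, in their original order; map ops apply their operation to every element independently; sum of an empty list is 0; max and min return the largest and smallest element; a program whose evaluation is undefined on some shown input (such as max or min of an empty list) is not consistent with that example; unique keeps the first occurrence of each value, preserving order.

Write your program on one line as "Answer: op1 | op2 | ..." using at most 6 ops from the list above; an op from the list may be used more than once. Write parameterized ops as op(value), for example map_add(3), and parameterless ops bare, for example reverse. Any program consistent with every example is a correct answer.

filter_lt(0) | filter_odd | sort_asc | unique | min

Check, running the answer program on each example:
  [-44, 42, -22, -14, -7] -> [-44, -22, -14, -7] -> [-7] -> [-7] -> [-7] -> -7
  [-26, -31, 47, 19, 0] -> [-26, -31] -> [-31] -> [-31] -> [-31] -> -31
  [13, -24, -10, -15, -11, -27, 36, -15, 11, 28] -> [-24, -10, -15, -11, -27, -15] -> [-15, -11, -27, -15] -> [-27, -15, -15, -11] -> [-27, -15, -11] -> -27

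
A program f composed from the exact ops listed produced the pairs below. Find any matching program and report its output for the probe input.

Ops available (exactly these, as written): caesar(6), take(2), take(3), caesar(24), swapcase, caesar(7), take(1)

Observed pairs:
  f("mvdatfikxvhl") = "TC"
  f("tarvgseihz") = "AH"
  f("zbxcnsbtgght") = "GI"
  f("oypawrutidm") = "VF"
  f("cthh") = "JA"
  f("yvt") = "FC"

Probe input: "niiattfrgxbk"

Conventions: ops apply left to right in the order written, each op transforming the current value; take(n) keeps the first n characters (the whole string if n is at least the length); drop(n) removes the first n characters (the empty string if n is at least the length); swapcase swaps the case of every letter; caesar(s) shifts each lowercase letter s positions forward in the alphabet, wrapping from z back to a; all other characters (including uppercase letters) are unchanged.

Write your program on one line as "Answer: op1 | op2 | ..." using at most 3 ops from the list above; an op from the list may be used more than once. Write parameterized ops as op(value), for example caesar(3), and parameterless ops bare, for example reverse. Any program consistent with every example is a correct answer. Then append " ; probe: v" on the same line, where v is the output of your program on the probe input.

caesar(7) | swapcase | take(2) ; probe: "UP"

Check, running the answer program on each example:
  "mvdatfikxvhl" -> "tckhamprecos" -> "TCKHAMPRECOS" -> "TC"
  "tarvgseihz" -> "ahycnzlpog" -> "AHYCNZLPOG" -> "AH"
  "zbxcnsbtgght" -> "giejuziannoa" -> "GIEJUZIANNOA" -> "GI"
  "oypawrutidm" -> "vfwhdybapkt" -> "VFWHDYBAPKT" -> "VF"
  "cthh" -> "jaoo" -> "JAOO" -> "JA"
  "yvt" -> "fca" -> "FCA" -> "FC"
  probe: "niiattfrgxbk" -> "upphaamyneir" -> "UPPHAAMYNEIR" -> "UP"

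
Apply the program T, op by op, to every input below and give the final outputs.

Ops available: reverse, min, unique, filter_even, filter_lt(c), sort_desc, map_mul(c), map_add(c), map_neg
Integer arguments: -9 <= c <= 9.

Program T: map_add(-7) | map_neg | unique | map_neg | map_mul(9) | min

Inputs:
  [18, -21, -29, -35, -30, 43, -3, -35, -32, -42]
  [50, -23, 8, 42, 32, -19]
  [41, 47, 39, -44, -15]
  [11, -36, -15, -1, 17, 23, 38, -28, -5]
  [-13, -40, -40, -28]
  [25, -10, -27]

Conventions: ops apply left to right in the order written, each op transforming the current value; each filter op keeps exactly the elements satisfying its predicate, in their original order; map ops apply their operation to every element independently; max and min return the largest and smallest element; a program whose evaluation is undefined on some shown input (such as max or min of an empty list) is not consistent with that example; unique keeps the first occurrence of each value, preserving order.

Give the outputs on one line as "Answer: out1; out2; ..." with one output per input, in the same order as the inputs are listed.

-441; -270; -459; -387; -423; -306

Execution, op by op:
  [18, -21, -29, -35, -30, 43, -3, -35, -32, -42] -> [11, -28, -36, -42, -37, 36, -10, -42, -39, -49] -> [-11, 28, 36, 42, 37, -36, 10, 42, 39, 49] -> [-11, 28, 36, 42, 37, -36, 10, 39, 49] -> [11, -28, -36, -42, -37, 36, -10, -39, -49] -> [99, -252, -324, -378, -333, 324, -90, -351, -441] -> -441
  [50, -23, 8, 42, 32, -19] -> [43, -30, 1, 35, 25, -26] -> [-43, 30, -1, -35, -25, 26] -> [-43, 30, -1, -35, -25, 26] -> [43, -30, 1, 35, 25, -26] -> [387, -270, 9, 315, 225, -234] -> -270
  [41, 47, 39, -44, -15] -> [34, 40, 32, -51, -22] -> [-34, -40, -32, 51, 22] -> [-34, -40, -32, 51, 22] -> [34, 40, 32, -51, -22] -> [306, 360, 288, -459, -198] -> -459
  [11, -36, -15, -1, 17, 23, 38, -28, -5] -> [4, -43, -22, -8, 10, 16, 31, -35, -12] -> [-4, 43, 22, 8, -10, -16, -31, 35, 12] -> [-4, 43, 22, 8, -10, -16, -31, 35, 12] -> [4, -43, -22, -8, 10, 16, 31, -35, -12] -> [36, -387, -198, -72, 90, 144, 279, -315, -108] -> -387
  [-13, -40, -40, -28] -> [-20, -47, -47, -35] -> [20, 47, 47, 35] -> [20, 47, 35] -> [-20, -47, -35] -> [-180, -423, -315] -> -423
  [25, -10, -27] -> [18, -17, -34] -> [-18, 17, 34] -> [-18, 17, 34] -> [18, -17, -34] -> [162, -153, -306] -> -306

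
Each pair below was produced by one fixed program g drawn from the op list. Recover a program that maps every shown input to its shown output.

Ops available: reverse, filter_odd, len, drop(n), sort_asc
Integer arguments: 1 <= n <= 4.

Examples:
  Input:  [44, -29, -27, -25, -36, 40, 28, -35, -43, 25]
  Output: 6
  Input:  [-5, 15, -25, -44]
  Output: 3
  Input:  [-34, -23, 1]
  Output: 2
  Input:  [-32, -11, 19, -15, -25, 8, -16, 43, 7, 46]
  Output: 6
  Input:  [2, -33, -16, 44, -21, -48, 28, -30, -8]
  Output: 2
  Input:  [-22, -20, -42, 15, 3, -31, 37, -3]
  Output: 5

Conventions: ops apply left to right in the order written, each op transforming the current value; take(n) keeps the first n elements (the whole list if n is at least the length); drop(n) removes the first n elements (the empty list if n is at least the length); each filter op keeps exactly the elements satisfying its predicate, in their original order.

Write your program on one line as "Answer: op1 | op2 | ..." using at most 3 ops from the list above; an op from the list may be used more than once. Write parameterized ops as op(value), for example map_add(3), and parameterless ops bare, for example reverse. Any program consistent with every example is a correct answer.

filter_odd | reverse | len

Check, running the answer program on each example:
  [44, -29, -27, -25, -36, 40, 28, -35, -43, 25] -> [-29, -27, -25, -35, -43, 25] -> [25, -43, -35, -25, -27, -29] -> 6
  [-5, 15, -25, -44] -> [-5, 15, -25] -> [-25, 15, -5] -> 3
  [-34, -23, 1] -> [-23, 1] -> [1, -23] -> 2
  [-32, -11, 19, -15, -25, 8, -16, 43, 7, 46] -> [-11, 19, -15, -25, 43, 7] -> [7, 43, -25, -15, 19, -11] -> 6
  [2, -33, -16, 44, -21, -48, 28, -30, -8] -> [-33, -21] -> [-21, -33] -> 2
  [-22, -20, -42, 15, 3, -31, 37, -3] -> [15, 3, -31, 37, -3] -> [-3, 37, -31, 3, 15] -> 5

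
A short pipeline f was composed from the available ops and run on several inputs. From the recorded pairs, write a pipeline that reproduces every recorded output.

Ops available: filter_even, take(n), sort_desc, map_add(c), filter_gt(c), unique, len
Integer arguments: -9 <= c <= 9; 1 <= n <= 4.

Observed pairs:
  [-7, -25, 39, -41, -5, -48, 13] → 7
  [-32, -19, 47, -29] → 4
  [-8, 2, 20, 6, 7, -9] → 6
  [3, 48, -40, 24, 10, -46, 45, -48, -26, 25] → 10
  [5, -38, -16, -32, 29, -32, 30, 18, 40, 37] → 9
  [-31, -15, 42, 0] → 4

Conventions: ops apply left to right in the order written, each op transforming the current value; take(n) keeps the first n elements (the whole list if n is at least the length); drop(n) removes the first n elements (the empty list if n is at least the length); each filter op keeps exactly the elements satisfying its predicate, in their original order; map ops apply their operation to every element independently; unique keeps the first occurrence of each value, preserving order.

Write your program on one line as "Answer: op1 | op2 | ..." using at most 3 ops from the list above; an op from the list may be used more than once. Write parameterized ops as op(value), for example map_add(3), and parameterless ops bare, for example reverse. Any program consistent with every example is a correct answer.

sort_desc | unique | len

Check, running the answer program on each example:
  [-7, -25, 39, -41, -5, -48, 13] -> [39, 13, -5, -7, -25, -41, -48] -> [39, 13, -5, -7, -25, -41, -48] -> 7
  [-32, -19, 47, -29] -> [47, -19, -29, -32] -> [47, -19, -29, -32] -> 4
  [-8, 2, 20, 6, 7, -9] -> [20, 7, 6, 2, -8, -9] -> [20, 7, 6, 2, -8, -9] -> 6
  [3, 48, -40, 24, 10, -46, 45, -48, -26, 25] -> [48, 45, 25, 24, 10, 3, -26, -40, -46, -48] -> [48, 45, 25, 24, 10, 3, -26, -40, -46, -48] -> 10
  [5, -38, -16, -32, 29, -32, 30, 18, 40, 37] -> [40, 37, 30, 29, 18, 5, -16, -32, -32, -38] -> [40, 37, 30, 29, 18, 5, -16, -32, -38] -> 9
  [-31, -15, 42, 0] -> [42, 0, -15, -31] -> [42, 0, -15, -31] -> 4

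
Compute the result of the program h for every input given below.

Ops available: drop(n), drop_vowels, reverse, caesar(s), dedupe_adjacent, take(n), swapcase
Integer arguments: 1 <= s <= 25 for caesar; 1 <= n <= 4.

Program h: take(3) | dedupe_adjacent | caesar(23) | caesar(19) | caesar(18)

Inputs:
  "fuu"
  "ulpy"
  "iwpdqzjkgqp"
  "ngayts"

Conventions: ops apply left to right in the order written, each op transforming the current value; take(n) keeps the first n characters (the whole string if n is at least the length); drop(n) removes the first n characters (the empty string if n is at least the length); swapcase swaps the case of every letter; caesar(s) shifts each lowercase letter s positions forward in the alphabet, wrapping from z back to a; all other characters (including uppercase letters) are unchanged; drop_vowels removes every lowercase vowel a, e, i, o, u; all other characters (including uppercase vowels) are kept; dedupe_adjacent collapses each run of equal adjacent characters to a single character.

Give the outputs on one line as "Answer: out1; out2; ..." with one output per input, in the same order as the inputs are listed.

"nc"; "ctx"; "qex"; "voi"

Execution, op by op:
  "fuu" -> "fuu" -> "fu" -> "cr" -> "vk" -> "nc"
  "ulpy" -> "ulp" -> "ulp" -> "rim" -> "kbf" -> "ctx"
  "iwpdqzjkgqp" -> "iwp" -> "iwp" -> "ftm" -> "ymf" -> "qex"
  "ngayts" -> "nga" -> "nga" -> "kdx" -> "dwq" -> "voi"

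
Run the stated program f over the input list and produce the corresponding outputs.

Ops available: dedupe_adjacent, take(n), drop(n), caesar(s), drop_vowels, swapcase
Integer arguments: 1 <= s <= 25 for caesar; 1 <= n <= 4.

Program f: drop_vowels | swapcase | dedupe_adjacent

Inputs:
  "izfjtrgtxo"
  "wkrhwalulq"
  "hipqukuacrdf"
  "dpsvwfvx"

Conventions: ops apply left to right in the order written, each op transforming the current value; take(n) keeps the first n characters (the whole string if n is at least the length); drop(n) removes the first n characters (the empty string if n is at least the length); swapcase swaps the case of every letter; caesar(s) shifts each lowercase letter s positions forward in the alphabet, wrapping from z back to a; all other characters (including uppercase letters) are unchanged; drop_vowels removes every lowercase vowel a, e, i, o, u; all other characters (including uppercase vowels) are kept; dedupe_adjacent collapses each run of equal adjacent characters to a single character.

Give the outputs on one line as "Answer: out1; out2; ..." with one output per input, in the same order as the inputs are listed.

"ZFJTRGTX"; "WKRHWLQ"; "HPQKCRDF"; "DPSVWFVX"

Execution, op by op:
  "izfjtrgtxo" -> "zfjtrgtx" -> "ZFJTRGTX" -> "ZFJTRGTX"
  "wkrhwalulq" -> "wkrhwllq" -> "WKRHWLLQ" -> "WKRHWLQ"
  "hipqukuacrdf" -> "hpqkcrdf" -> "HPQKCRDF" -> "HPQKCRDF"
  "dpsvwfvx" -> "dpsvwfvx" -> "DPSVWFVX" -> "DPSVWFVX"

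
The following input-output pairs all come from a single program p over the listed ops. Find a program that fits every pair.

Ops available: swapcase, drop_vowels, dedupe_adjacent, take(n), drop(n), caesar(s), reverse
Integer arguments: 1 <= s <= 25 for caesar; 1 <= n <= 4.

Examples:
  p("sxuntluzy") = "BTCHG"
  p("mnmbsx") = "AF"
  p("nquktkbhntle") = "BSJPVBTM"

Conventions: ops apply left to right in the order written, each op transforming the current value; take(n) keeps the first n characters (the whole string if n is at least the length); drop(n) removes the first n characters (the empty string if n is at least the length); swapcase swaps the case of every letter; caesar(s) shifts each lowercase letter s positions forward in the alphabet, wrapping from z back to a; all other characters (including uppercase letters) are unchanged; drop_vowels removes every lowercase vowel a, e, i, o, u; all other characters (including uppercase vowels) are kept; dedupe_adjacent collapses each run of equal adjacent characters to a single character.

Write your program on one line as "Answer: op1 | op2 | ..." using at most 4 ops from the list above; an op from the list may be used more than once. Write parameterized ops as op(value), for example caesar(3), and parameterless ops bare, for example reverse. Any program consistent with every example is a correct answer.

caesar(8) | drop(4) | swapcase

Check, running the answer program on each example:
  "sxuntluzy" -> "afcvbtchg" -> "btchg" -> "BTCHG"
  "mnmbsx" -> "uvujaf" -> "af" -> "AF"
  "nquktkbhntle" -> "vycsbsjpvbtm" -> "bsjpvbtm" -> "BSJPVBTM"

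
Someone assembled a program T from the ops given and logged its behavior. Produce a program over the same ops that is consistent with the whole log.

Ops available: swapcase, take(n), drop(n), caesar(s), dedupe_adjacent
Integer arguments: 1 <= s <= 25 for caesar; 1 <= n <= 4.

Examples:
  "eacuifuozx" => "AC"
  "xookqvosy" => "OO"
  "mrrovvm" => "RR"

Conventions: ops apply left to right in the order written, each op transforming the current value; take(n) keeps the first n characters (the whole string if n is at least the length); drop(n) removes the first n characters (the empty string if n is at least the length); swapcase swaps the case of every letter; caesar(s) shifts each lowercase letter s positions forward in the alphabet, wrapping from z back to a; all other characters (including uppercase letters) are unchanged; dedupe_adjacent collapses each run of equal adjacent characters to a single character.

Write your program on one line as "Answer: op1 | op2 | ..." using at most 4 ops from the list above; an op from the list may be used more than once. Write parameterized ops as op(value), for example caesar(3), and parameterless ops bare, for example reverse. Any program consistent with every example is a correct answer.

drop(1) | take(4) | take(2) | swapcase

Check, running the answer program on each example:
  "eacuifuozx" -> "acuifuozx" -> "acui" -> "ac" -> "AC"
  "xookqvosy" -> "ookqvosy" -> "ookq" -> "oo" -> "OO"
  "mrrovvm" -> "rrovvm" -> "rrov" -> "rr" -> "RR"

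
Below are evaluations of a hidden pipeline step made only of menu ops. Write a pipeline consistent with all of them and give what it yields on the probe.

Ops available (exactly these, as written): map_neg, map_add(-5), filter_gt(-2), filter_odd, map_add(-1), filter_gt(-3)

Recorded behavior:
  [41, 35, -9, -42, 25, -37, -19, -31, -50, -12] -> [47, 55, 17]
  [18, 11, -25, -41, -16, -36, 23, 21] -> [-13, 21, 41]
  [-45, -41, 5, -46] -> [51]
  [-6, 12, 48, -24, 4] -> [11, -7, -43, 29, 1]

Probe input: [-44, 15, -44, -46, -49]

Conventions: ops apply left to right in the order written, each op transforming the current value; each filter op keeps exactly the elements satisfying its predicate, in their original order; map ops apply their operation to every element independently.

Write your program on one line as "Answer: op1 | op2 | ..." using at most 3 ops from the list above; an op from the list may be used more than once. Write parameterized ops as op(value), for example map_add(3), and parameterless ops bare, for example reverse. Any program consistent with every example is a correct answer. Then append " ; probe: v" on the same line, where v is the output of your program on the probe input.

map_add(-5) | filter_odd | map_neg ; probe: [49, 49, 51]

Check, running the answer program on each example:
  [41, 35, -9, -42, 25, -37, -19, -31, -50, -12] -> [36, 30, -14, -47, 20, -42, -24, -36, -55, -17] -> [-47, -55, -17] -> [47, 55, 17]
  [18, 11, -25, -41, -16, -36, 23, 21] -> [13, 6, -30, -46, -21, -41, 18, 16] -> [13, -21, -41] -> [-13, 21, 41]
  [-45, -41, 5, -46] -> [-50, -46, 0, -51] -> [-51] -> [51]
  [-6, 12, 48, -24, 4] -> [-11, 7, 43, -29, -1] -> [-11, 7, 43, -29, -1] -> [11, -7, -43, 29, 1]
  probe: [-44, 15, -44, -46, -49] -> [-49, 10, -49, -51, -54] -> [-49, -49, -51] -> [49, 49, 51]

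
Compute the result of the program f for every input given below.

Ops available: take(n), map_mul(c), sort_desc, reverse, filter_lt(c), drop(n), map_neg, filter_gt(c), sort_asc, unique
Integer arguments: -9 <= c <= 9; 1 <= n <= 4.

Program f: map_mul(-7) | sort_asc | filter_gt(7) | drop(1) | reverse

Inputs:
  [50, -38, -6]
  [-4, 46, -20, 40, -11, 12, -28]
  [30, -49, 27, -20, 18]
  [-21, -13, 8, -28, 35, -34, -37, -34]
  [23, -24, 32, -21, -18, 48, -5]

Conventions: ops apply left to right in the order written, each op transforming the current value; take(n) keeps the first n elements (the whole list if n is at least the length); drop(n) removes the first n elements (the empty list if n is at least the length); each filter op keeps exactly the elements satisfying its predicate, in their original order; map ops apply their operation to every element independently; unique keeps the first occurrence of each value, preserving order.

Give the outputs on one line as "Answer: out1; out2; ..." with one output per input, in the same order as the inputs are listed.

[266]; [196, 140, 77]; [343]; [259, 238, 238, 196, 147]; [168, 147, 126]

Execution, op by op:
  [50, -38, -6] -> [-350, 266, 42] -> [-350, 42, 266] -> [42, 266] -> [266] -> [266]
  [-4, 46, -20, 40, -11, 12, -28] -> [28, -322, 140, -280, 77, -84, 196] -> [-322, -280, -84, 28, 77, 140, 196] -> [28, 77, 140, 196] -> [77, 140, 196] -> [196, 140, 77]
  [30, -49, 27, -20, 18] -> [-210, 343, -189, 140, -126] -> [-210, -189, -126, 140, 343] -> [140, 343] -> [343] -> [343]
  [-21, -13, 8, -28, 35, -34, -37, -34] -> [147, 91, -56, 196, -245, 238, 259, 238] -> [-245, -56, 91, 147, 196, 238, 238, 259] -> [91, 147, 196, 238, 238, 259] -> [147, 196, 238, 238, 259] -> [259, 238, 238, 196, 147]
  [23, -24, 32, -21, -18, 48, -5] -> [-161, 168, -224, 147, 126, -336, 35] -> [-336, -224, -161, 35, 126, 147, 168] -> [35, 126, 147, 168] -> [126, 147, 168] -> [168, 147, 126]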